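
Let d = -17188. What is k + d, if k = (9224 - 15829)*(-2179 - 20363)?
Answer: 148872722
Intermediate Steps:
k = 148889910 (k = -6605*(-22542) = 148889910)
k + d = 148889910 - 17188 = 148872722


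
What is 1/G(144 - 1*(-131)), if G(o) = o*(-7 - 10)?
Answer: -1/4675 ≈ -0.00021390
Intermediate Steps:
G(o) = -17*o (G(o) = o*(-17) = -17*o)
1/G(144 - 1*(-131)) = 1/(-17*(144 - 1*(-131))) = 1/(-17*(144 + 131)) = 1/(-17*275) = 1/(-4675) = -1/4675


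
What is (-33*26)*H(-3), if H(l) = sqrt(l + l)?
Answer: -858*I*sqrt(6) ≈ -2101.7*I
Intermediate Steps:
H(l) = sqrt(2)*sqrt(l) (H(l) = sqrt(2*l) = sqrt(2)*sqrt(l))
(-33*26)*H(-3) = (-33*26)*(sqrt(2)*sqrt(-3)) = -858*sqrt(2)*I*sqrt(3) = -858*I*sqrt(6)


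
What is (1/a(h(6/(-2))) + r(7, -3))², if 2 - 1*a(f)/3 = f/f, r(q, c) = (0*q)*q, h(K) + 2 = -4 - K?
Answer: ⅑ ≈ 0.11111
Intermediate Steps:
h(K) = -6 - K (h(K) = -2 + (-4 - K) = -6 - K)
r(q, c) = 0 (r(q, c) = 0*q = 0)
a(f) = 3 (a(f) = 6 - 3*f/f = 6 - 3*1 = 6 - 3 = 3)
(1/a(h(6/(-2))) + r(7, -3))² = (1/3 + 0)² = (⅓ + 0)² = (⅓)² = ⅑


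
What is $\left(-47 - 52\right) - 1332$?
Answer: $-1431$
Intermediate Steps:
$\left(-47 - 52\right) - 1332 = -99 - 1332 = -1431$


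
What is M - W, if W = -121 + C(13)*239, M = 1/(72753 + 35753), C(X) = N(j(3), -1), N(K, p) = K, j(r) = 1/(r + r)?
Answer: 13210607/162759 ≈ 81.167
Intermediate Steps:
j(r) = 1/(2*r)
C(X) = ⅙ (C(X) = (½)/3 = (½)*(⅓) = ⅙)
M = 1/108506 ≈ 9.2161e-6
W = -487/6 (W = -121 + (⅙)*239 = -121 + 239/6 = -487/6 ≈ -81.167)
M - W = 1/108506 - 1*(-487/6) = 1/108506 + 487/6 = 13210607/162759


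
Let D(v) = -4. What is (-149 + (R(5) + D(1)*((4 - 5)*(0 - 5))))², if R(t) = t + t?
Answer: 25281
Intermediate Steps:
R(t) = 2*t
(-149 + (R(5) + D(1)*((4 - 5)*(0 - 5))))² = (-149 + (2*5 - 4*(4 - 5)*(0 - 5)))² = (-149 + (10 - (-4)*(-5)))² = (-149 + (10 - 4*5))² = (-149 + (10 - 20))² = (-149 - 10)² = (-159)² = 25281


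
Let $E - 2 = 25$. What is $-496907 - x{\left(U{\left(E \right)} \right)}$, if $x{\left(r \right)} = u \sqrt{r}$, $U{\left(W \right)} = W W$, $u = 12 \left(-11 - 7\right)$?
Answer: $-491075$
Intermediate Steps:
$E = 27$ ($E = 2 + 25 = 27$)
$u = -216$ ($u = 12 \left(-18\right) = -216$)
$U{\left(W \right)} = W^{2}$
$x{\left(r \right)} = - 216 \sqrt{r}$
$-496907 - x{\left(U{\left(E \right)} \right)} = -496907 - - 216 \sqrt{27^{2}} = -496907 - - 216 \sqrt{729} = -496907 - \left(-216\right) 27 = -496907 - -5832 = -496907 + 5832 = -491075$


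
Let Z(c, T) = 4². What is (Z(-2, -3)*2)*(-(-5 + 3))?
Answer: 64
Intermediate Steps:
Z(c, T) = 16
(Z(-2, -3)*2)*(-(-5 + 3)) = (16*2)*(-(-5 + 3)) = 32*(-1*(-2)) = 32*2 = 64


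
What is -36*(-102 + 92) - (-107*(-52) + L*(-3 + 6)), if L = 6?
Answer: -5222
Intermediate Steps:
-36*(-102 + 92) - (-107*(-52) + L*(-3 + 6)) = -36*(-102 + 92) - (-107*(-52) + 6*(-3 + 6)) = -36*(-10) - (5564 + 6*3) = 360 - (5564 + 18) = 360 - 1*5582 = 360 - 5582 = -5222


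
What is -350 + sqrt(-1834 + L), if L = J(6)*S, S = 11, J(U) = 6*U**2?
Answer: -350 + sqrt(542) ≈ -326.72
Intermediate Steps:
L = 2376 (L = (6*6**2)*11 = (6*36)*11 = 216*11 = 2376)
-350 + sqrt(-1834 + L) = -350 + sqrt(-1834 + 2376) = -350 + sqrt(542)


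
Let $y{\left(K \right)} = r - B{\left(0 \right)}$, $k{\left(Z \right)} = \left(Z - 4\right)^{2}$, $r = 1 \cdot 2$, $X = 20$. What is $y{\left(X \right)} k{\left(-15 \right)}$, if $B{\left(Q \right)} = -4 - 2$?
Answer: $2888$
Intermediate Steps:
$B{\left(Q \right)} = -6$ ($B{\left(Q \right)} = -4 - 2 = -6$)
$r = 2$
$k{\left(Z \right)} = \left(-4 + Z\right)^{2}$
$y{\left(K \right)} = 8$ ($y{\left(K \right)} = 2 - -6 = 2 + 6 = 8$)
$y{\left(X \right)} k{\left(-15 \right)} = 8 \left(-4 - 15\right)^{2} = 8 \left(-19\right)^{2} = 8 \cdot 361 = 2888$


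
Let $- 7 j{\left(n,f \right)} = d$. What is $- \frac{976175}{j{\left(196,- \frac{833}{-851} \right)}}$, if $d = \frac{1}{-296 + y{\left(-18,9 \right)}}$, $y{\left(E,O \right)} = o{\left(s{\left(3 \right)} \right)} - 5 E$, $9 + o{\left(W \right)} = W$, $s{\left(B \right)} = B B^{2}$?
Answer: $-1284646300$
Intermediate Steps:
$s{\left(B \right)} = B^{3}$
$o{\left(W \right)} = -9 + W$
$y{\left(E,O \right)} = 18 - 5 E$ ($y{\left(E,O \right)} = \left(-9 + 3^{3}\right) - 5 E = \left(-9 + 27\right) - 5 E = 18 - 5 E$)
$d = - \frac{1}{188}$ ($d = \frac{1}{-296 + \left(18 - -90\right)} = \frac{1}{-296 + \left(18 + 90\right)} = \frac{1}{-296 + 108} = \frac{1}{-188} = - \frac{1}{188} \approx -0.0053191$)
$j{\left(n,f \right)} = \frac{1}{1316}$ ($j{\left(n,f \right)} = \left(- \frac{1}{7}\right) \left(- \frac{1}{188}\right) = \frac{1}{1316}$)
$- \frac{976175}{j{\left(196,- \frac{833}{-851} \right)}} = - 976175 \frac{1}{\frac{1}{1316}} = \left(-976175\right) 1316 = -1284646300$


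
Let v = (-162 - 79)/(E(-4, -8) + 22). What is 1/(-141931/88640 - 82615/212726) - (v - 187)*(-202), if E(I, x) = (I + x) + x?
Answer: -1165144196633915/18757703753 ≈ -62116.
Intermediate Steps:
E(I, x) = I + 2*x
v = -241/2 (v = (-162 - 79)/((-4 + 2*(-8)) + 22) = -241/((-4 - 16) + 22) = -241/(-20 + 22) = -241/2 ≈ -120.50)
1/(-141931/88640 - 82615/212726) - (v - 187)*(-202) = 1/(-141931/88640 - 82615/212726) - (-241/2 - 187)*(-202) = 1/(-141931*1/88640 - 82615*1/212726) - (-615)*(-202)/2 = 1/(-141931/88640 - 82615/212726) - 1*62115 = 1/(-18757703753/9428016320) - 62115 = -9428016320/18757703753 - 62115 = -1165144196633915/18757703753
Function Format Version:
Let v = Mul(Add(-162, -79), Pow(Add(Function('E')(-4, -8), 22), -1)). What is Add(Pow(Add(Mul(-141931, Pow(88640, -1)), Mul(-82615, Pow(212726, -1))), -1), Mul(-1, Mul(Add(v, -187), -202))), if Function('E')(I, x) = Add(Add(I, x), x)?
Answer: Rational(-1165144196633915, 18757703753) ≈ -62116.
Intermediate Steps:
Function('E')(I, x) = Add(I, Mul(2, x))
v = Rational(-241, 2) (v = Mul(Add(-162, -79), Pow(Add(Add(-4, Mul(2, -8)), 22), -1)) = Mul(-241, Pow(Add(Add(-4, -16), 22), -1)) = Mul(-241, Pow(Add(-20, 22), -1)) = Mul(-241, Pow(2, -1)) = Mul(-241, Rational(1, 2)) = Rational(-241, 2) ≈ -120.50)
Add(Pow(Add(Mul(-141931, Pow(88640, -1)), Mul(-82615, Pow(212726, -1))), -1), Mul(-1, Mul(Add(v, -187), -202))) = Add(Pow(Add(Mul(-141931, Pow(88640, -1)), Mul(-82615, Pow(212726, -1))), -1), Mul(-1, Mul(Add(Rational(-241, 2), -187), -202))) = Add(Pow(Add(Mul(-141931, Rational(1, 88640)), Mul(-82615, Rational(1, 212726))), -1), Mul(-1, Mul(Rational(-615, 2), -202))) = Add(Pow(Add(Rational(-141931, 88640), Rational(-82615, 212726)), -1), Mul(-1, 62115)) = Add(Pow(Rational(-18757703753, 9428016320), -1), -62115) = Add(Rational(-9428016320, 18757703753), -62115) = Rational(-1165144196633915, 18757703753)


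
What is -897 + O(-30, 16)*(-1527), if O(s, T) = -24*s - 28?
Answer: -1057581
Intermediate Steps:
O(s, T) = -28 - 24*s
-897 + O(-30, 16)*(-1527) = -897 + (-28 - 24*(-30))*(-1527) = -897 + (-28 + 720)*(-1527) = -897 + 692*(-1527) = -897 - 1056684 = -1057581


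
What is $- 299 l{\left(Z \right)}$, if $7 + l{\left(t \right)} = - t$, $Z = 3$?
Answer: $2990$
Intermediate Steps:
$l{\left(t \right)} = -7 - t$
$- 299 l{\left(Z \right)} = - 299 \left(-7 - 3\right) = \left(-299\right) \left(-10\right) = 2990$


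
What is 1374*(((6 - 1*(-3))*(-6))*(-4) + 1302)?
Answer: 2085732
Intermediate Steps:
1374*(((6 - 1*(-3))*(-6))*(-4) + 1302) = 1374*(((6 + 3)*(-6))*(-4) + 1302) = 1374*((9*(-6))*(-4) + 1302) = 1374*(-54*(-4) + 1302) = 1374*(216 + 1302) = 1374*1518 = 2085732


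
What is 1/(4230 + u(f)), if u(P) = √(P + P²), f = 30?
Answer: 141/596399 - √930/17891970 ≈ 0.00023471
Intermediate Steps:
1/(4230 + u(f)) = 1/(4230 + √(30*(1 + 30))) = 1/(4230 + √(30*31)) = 1/(4230 + √930)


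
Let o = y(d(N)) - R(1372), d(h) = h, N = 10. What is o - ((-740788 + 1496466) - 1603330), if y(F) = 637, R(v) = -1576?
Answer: 849865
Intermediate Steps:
o = 2213 (o = 637 - 1*(-1576) = 637 + 1576 = 2213)
o - ((-740788 + 1496466) - 1603330) = 2213 - ((-740788 + 1496466) - 1603330) = 2213 - (755678 - 1603330) = 2213 - 1*(-847652) = 2213 + 847652 = 849865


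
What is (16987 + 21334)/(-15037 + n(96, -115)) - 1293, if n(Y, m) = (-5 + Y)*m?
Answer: -33012407/25502 ≈ -1294.5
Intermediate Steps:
n(Y, m) = m*(-5 + Y)
(16987 + 21334)/(-15037 + n(96, -115)) - 1293 = (16987 + 21334)/(-15037 - 115*(-5 + 96)) - 1293 = 38321/(-15037 - 115*91) - 1293 = 38321/(-15037 - 10465) - 1293 = 38321/(-25502) - 1293 = 38321*(-1/25502) - 1293 = -38321/25502 - 1293 = -33012407/25502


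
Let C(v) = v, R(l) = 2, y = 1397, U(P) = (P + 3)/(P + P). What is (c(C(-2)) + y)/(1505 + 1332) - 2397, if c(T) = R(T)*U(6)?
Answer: -13597781/5674 ≈ -2396.5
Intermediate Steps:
U(P) = (3 + P)/(2*P) (U(P) = (3 + P)/((2*P)) = (3 + P)*(1/(2*P)) = (3 + P)/(2*P))
c(T) = 3/2 (c(T) = 2*((½)*(3 + 6)/6) = 2*((½)*(⅙)*9) = 2*(¾) = 3/2)
(c(C(-2)) + y)/(1505 + 1332) - 2397 = (3/2 + 1397)/(1505 + 1332) - 2397 = (2797/2)/2837 - 2397 = (2797/2)*(1/2837) - 2397 = 2797/5674 - 2397 = -13597781/5674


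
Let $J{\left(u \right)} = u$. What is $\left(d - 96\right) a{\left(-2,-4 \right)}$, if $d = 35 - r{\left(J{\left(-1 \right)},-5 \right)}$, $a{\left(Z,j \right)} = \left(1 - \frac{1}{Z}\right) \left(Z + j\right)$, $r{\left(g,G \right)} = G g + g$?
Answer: $585$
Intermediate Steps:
$r{\left(g,G \right)} = g + G g$
$d = 31$ ($d = 35 - - (1 - 5) = 35 - \left(-1\right) \left(-4\right) = 35 - 4 = 31$)
$\left(d - 96\right) a{\left(-2,-4 \right)} = \left(31 - 96\right) \left(-1 - 2 - 4 - - \frac{4}{-2}\right) = - 65 \left(-1 - 2 - 4 - \left(-4\right) \left(- \frac{1}{2}\right)\right) = - 65 \left(-1 - 2 - 4 - 2\right) = \left(-65\right) \left(-9\right) = 585$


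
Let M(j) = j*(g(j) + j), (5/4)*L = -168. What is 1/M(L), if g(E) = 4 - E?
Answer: -5/2688 ≈ -0.0018601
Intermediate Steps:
L = -672/5 (L = (⅘)*(-168) = -672/5 ≈ -134.40)
M(j) = 4*j (M(j) = j*((4 - j) + j) = j*4 = 4*j)
1/M(L) = 1/(4*(-672/5)) = 1/(-2688/5) = -5/2688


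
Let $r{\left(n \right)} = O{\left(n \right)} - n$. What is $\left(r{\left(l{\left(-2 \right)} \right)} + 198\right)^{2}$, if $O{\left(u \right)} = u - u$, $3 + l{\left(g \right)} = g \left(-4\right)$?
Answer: $37249$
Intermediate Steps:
$l{\left(g \right)} = -3 - 4 g$ ($l{\left(g \right)} = -3 + g \left(-4\right) = -3 - 4 g$)
$O{\left(u \right)} = 0$
$r{\left(n \right)} = - n$ ($r{\left(n \right)} = 0 - n = - n$)
$\left(r{\left(l{\left(-2 \right)} \right)} + 198\right)^{2} = \left(- (-3 - -8) + 198\right)^{2} = \left(- (-3 + 8) + 198\right)^{2} = \left(\left(-1\right) 5 + 198\right)^{2} = \left(-5 + 198\right)^{2} = 193^{2} = 37249$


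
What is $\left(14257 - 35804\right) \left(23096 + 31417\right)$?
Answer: $-1174591611$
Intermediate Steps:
$\left(14257 - 35804\right) \left(23096 + 31417\right) = \left(-21547\right) 54513 = -1174591611$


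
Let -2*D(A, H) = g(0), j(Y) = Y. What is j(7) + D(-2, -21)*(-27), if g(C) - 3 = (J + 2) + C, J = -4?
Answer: 41/2 ≈ 20.500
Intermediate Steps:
g(C) = 1 + C (g(C) = 3 + ((-4 + 2) + C) = 3 + (-2 + C) = 1 + C)
D(A, H) = -1/2 (D(A, H) = -(1 + 0)/2 = -1/2*1 = -1/2)
j(7) + D(-2, -21)*(-27) = 7 - 1/2*(-27) = 7 + 27/2 = 41/2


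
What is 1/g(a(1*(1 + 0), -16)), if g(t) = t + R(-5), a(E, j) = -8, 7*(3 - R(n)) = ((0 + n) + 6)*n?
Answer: -7/30 ≈ -0.23333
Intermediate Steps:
R(n) = 3 - n*(6 + n)/7 (R(n) = 3 - ((0 + n) + 6)*n/7 = 3 - (n + 6)*n/7 = 3 - (6 + n)*n/7 = 3 - n*(6 + n)/7)
g(t) = 26/7 + t (g(t) = t + (3 - 6/7*(-5) - 1/7*(-5)**2) = t + (3 + 30/7 - 1/7*25) = t + (3 + 30/7 - 25/7) = t + 26/7 = 26/7 + t)
1/g(a(1*(1 + 0), -16)) = 1/(26/7 - 8) = 1/(-30/7) = -7/30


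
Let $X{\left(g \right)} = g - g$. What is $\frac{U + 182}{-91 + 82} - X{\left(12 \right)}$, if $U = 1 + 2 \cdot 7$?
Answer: $- \frac{197}{9} \approx -21.889$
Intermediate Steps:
$X{\left(g \right)} = 0$
$U = 15$ ($U = 1 + 14 = 15$)
$\frac{U + 182}{-91 + 82} - X{\left(12 \right)} = \frac{15 + 182}{-91 + 82} - 0 = \frac{197}{-9} + 0 = 197 \left(- \frac{1}{9}\right) + 0 = - \frac{197}{9} + 0 = - \frac{197}{9}$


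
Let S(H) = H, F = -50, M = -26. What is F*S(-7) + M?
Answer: 324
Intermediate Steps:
F*S(-7) + M = -50*(-7) - 26 = 350 - 26 = 324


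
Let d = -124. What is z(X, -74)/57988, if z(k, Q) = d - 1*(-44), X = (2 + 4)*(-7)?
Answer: -20/14497 ≈ -0.0013796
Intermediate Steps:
X = -42 (X = 6*(-7) = -42)
z(k, Q) = -80 (z(k, Q) = -124 - 1*(-44) = -124 + 44 = -80)
z(X, -74)/57988 = -80/57988 = -80*1/57988 = -20/14497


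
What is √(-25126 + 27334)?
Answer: 4*√138 ≈ 46.989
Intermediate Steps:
√(-25126 + 27334) = √2208 = 4*√138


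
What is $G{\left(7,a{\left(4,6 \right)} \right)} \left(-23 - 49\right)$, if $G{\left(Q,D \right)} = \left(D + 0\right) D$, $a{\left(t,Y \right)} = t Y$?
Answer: $-41472$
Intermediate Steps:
$a{\left(t,Y \right)} = Y t$
$G{\left(Q,D \right)} = D^{2}$ ($G{\left(Q,D \right)} = D D = D^{2}$)
$G{\left(7,a{\left(4,6 \right)} \right)} \left(-23 - 49\right) = \left(6 \cdot 4\right)^{2} \left(-23 - 49\right) = 24^{2} \left(-72\right) = 576 \left(-72\right) = -41472$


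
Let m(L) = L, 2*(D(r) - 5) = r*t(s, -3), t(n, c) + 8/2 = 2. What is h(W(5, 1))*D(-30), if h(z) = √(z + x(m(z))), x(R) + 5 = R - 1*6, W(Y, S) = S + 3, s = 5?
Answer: 35*I*√3 ≈ 60.622*I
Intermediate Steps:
t(n, c) = -2 (t(n, c) = -4 + 2 = -2)
D(r) = 5 - r (D(r) = 5 + (r*(-2))/2 = 5 + (-2*r)/2 = 5 - r)
W(Y, S) = 3 + S
x(R) = -11 + R (x(R) = -5 + (R - 1*6) = -5 + (R - 6) = -5 + (-6 + R) = -11 + R)
h(z) = √(-11 + 2*z) (h(z) = √(z + (-11 + z)) = √(-11 + 2*z))
h(W(5, 1))*D(-30) = √(-11 + 2*(3 + 1))*(5 - 1*(-30)) = √(-11 + 2*4)*(5 + 30) = √(-11 + 8)*35 = √(-3)*35 = (I*√3)*35 = 35*I*√3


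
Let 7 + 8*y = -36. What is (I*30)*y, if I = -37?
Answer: 23865/4 ≈ 5966.3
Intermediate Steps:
y = -43/8 (y = -7/8 + (⅛)*(-36) = -7/8 - 9/2 = -43/8 ≈ -5.3750)
(I*30)*y = -37*30*(-43/8) = -1110*(-43/8) = 23865/4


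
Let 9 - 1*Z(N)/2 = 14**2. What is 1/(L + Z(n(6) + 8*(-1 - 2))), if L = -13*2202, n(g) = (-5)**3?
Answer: -1/29000 ≈ -3.4483e-5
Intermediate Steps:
n(g) = -125
Z(N) = -374 (Z(N) = 18 - 2*14**2 = 18 - 2*196 = 18 - 392 = -374)
L = -28626
1/(L + Z(n(6) + 8*(-1 - 2))) = 1/(-28626 - 374) = 1/(-29000) = -1/29000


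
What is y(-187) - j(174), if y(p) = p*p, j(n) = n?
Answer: 34795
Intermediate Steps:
y(p) = p²
y(-187) - j(174) = (-187)² - 1*174 = 34969 - 174 = 34795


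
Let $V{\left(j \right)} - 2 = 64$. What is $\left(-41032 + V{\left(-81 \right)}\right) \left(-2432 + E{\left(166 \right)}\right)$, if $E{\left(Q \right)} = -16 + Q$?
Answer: $93484412$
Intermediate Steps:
$V{\left(j \right)} = 66$ ($V{\left(j \right)} = 2 + 64 = 66$)
$\left(-41032 + V{\left(-81 \right)}\right) \left(-2432 + E{\left(166 \right)}\right) = \left(-41032 + 66\right) \left(-2432 + \left(-16 + 166\right)\right) = - 40966 \left(-2432 + 150\right) = \left(-40966\right) \left(-2282\right) = 93484412$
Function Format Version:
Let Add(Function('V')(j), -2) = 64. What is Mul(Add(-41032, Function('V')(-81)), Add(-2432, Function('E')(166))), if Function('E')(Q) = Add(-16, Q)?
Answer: 93484412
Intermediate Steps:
Function('V')(j) = 66 (Function('V')(j) = Add(2, 64) = 66)
Mul(Add(-41032, Function('V')(-81)), Add(-2432, Function('E')(166))) = Mul(Add(-41032, 66), Add(-2432, Add(-16, 166))) = Mul(-40966, Add(-2432, 150)) = Mul(-40966, -2282) = 93484412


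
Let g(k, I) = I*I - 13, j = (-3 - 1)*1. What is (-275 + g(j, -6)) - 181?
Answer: -433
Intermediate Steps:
j = -4 (j = -4*1 = -4)
g(k, I) = -13 + I² (g(k, I) = I² - 13 = -13 + I²)
(-275 + g(j, -6)) - 181 = (-275 + (-13 + (-6)²)) - 181 = (-275 + (-13 + 36)) - 181 = (-275 + 23) - 181 = -252 - 181 = -433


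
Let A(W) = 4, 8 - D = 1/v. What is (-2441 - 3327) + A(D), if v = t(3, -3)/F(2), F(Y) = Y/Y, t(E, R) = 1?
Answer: -5764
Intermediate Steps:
F(Y) = 1
v = 1 (v = 1/1 = 1*1 = 1)
D = 7 (D = 8 - 1/1 = 8 - 1*1 = 8 - 1 = 7)
(-2441 - 3327) + A(D) = (-2441 - 3327) + 4 = -5768 + 4 = -5764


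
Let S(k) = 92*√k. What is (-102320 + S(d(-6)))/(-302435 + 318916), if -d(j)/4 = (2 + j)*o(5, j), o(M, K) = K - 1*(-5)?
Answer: -102320/16481 + 368*I/16481 ≈ -6.2084 + 0.022329*I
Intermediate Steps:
o(M, K) = 5 + K (o(M, K) = K + 5 = 5 + K)
d(j) = -4*(2 + j)*(5 + j)
(-102320 + S(d(-6)))/(-302435 + 318916) = (-102320 + 92*√(-4*(2 - 6)*(5 - 6)))/(-302435 + 318916) = (-102320 + 92*√(-4*(-4)*(-1)))/16481 = (-102320 + 92*√(-16))*(1/16481) = (-102320 + 92*(4*I))*(1/16481) = (-102320 + 368*I)*(1/16481) = -102320/16481 + 368*I/16481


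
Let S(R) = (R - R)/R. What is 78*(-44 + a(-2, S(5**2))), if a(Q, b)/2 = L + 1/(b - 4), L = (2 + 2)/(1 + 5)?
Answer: -3367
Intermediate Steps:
S(R) = 0 (S(R) = 0/R = 0)
L = 2/3 (L = 4/6 = 4*(1/6) = 2/3 ≈ 0.66667)
a(Q, b) = 4/3 + 2/(-4 + b) (a(Q, b) = 2*(2/3 + 1/(b - 4)) = 2*(2/3 + 1/(-4 + b)) = 4/3 + 2/(-4 + b))
78*(-44 + a(-2, S(5**2))) = 78*(-44 + 2*(-5 + 2*0)/(3*(-4 + 0))) = 78*(-44 + (2/3)*(-5 + 0)/(-4)) = 78*(-44 + (2/3)*(-1/4)*(-5)) = 78*(-44 + 5/6) = 78*(-259/6) = -3367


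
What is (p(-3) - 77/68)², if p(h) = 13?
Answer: 651249/4624 ≈ 140.84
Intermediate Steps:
(p(-3) - 77/68)² = (13 - 77/68)² = (807/68)² = 651249/4624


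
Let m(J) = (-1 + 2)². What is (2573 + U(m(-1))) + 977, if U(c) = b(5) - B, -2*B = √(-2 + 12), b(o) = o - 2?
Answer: 3553 + √10/2 ≈ 3554.6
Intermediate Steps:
b(o) = -2 + o
m(J) = 1 (m(J) = 1² = 1)
B = -√10/2 (B = -√(-2 + 12)/2 = -√10/2 ≈ -1.5811)
U(c) = 3 + √10/2 (U(c) = (-2 + 5) - (-1)*√10/2 = 3 + √10/2)
(2573 + U(m(-1))) + 977 = (2573 + (3 + √10/2)) + 977 = (2576 + √10/2) + 977 = 3553 + √10/2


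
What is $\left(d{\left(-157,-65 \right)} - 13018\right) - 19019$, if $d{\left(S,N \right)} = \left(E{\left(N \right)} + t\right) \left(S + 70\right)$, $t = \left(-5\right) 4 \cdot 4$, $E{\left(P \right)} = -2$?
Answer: $-24903$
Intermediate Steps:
$t = -80$ ($t = \left(-20\right) 4 = -80$)
$d{\left(S,N \right)} = -5740 - 82 S$ ($d{\left(S,N \right)} = \left(-2 - 80\right) \left(S + 70\right) = - 82 \left(70 + S\right) = -5740 - 82 S$)
$\left(d{\left(-157,-65 \right)} - 13018\right) - 19019 = \left(\left(-5740 - -12874\right) - 13018\right) - 19019 = \left(\left(-5740 + 12874\right) - 13018\right) - 19019 = \left(7134 - 13018\right) - 19019 = -5884 - 19019 = -24903$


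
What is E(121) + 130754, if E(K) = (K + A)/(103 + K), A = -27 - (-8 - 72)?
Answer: 14644535/112 ≈ 1.3075e+5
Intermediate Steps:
A = 53 (A = -27 - 1*(-80) = -27 + 80 = 53)
E(K) = (53 + K)/(103 + K) (E(K) = (K + 53)/(103 + K) = (53 + K)/(103 + K))
E(121) + 130754 = (53 + 121)/(103 + 121) + 130754 = 174/224 + 130754 = (1/224)*174 + 130754 = 87/112 + 130754 = 14644535/112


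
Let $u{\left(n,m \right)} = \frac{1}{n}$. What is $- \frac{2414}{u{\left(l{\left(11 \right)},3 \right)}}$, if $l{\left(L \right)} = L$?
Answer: $-26554$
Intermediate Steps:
$- \frac{2414}{u{\left(l{\left(11 \right)},3 \right)}} = - \frac{2414}{\frac{1}{11}} = - 2414 \frac{1}{\frac{1}{11}} = \left(-2414\right) 11 = -26554$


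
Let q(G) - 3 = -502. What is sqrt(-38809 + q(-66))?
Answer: 2*I*sqrt(9827) ≈ 198.26*I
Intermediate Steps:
q(G) = -499 (q(G) = 3 - 502 = -499)
sqrt(-38809 + q(-66)) = sqrt(-38809 - 499) = sqrt(-39308) = 2*I*sqrt(9827)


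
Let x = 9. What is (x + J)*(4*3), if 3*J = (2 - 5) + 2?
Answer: 104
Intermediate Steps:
J = -1/3 (J = ((2 - 5) + 2)/3 = (-3 + 2)/3 = (1/3)*(-1) = -1/3 ≈ -0.33333)
(x + J)*(4*3) = (9 - 1/3)*(4*3) = (26/3)*12 = 104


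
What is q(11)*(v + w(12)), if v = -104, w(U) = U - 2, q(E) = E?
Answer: -1034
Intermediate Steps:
w(U) = -2 + U
q(11)*(v + w(12)) = 11*(-104 + (-2 + 12)) = 11*(-104 + 10) = 11*(-94) = -1034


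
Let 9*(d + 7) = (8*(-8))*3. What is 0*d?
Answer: 0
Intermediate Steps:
d = -85/3 (d = -7 + ((8*(-8))*3)/9 = -7 + (-64*3)/9 = -7 + (⅑)*(-192) = -7 - 64/3 = -85/3 ≈ -28.333)
0*d = 0*(-85/3) = 0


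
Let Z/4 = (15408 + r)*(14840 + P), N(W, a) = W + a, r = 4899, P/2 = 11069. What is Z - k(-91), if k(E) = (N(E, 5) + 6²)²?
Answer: 3003646484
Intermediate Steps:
P = 22138 (P = 2*11069 = 22138)
k(E) = (41 + E)² (k(E) = ((E + 5) + 6²)² = ((5 + E) + 36)² = (41 + E)²)
Z = 3003648984 (Z = 4*((15408 + 4899)*(14840 + 22138)) = 4*(20307*36978) = 4*750912246 = 3003648984)
Z - k(-91) = 3003648984 - (41 - 91)² = 3003648984 - 1*(-50)² = 3003648984 - 1*2500 = 3003648984 - 2500 = 3003646484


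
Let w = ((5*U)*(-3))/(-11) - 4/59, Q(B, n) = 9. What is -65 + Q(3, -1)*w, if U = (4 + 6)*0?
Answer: -3871/59 ≈ -65.610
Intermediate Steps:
U = 0 (U = 10*0 = 0)
w = -4/59 (w = ((5*0)*(-3))/(-11) - 4/59 = (0*(-3))*(-1/11) - 4*1/59 = 0*(-1/11) - 4/59 = 0 - 4/59 = -4/59 ≈ -0.067797)
-65 + Q(3, -1)*w = -65 + 9*(-4/59) = -65 - 36/59 = -3871/59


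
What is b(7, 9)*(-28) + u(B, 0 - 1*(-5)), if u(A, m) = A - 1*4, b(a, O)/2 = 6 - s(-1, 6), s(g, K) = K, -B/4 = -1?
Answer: 0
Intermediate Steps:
B = 4 (B = -4*(-1) = 4)
b(a, O) = 0 (b(a, O) = 2*(6 - 1*6) = 2*(6 - 6) = 2*0 = 0)
u(A, m) = -4 + A (u(A, m) = A - 4 = -4 + A)
b(7, 9)*(-28) + u(B, 0 - 1*(-5)) = 0*(-28) + (-4 + 4) = 0 + 0 = 0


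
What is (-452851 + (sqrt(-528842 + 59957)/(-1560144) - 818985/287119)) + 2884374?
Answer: 698135633252/287119 - I*sqrt(468885)/1560144 ≈ 2.4315e+6 - 0.0004389*I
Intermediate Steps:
(-452851 + (sqrt(-528842 + 59957)/(-1560144) - 818985/287119)) + 2884374 = (-452851 + (sqrt(-468885)*(-1/1560144) - 818985*1/287119)) + 2884374 = (-452851 + ((I*sqrt(468885))*(-1/1560144) - 818985/287119)) + 2884374 = (-452851 + (-I*sqrt(468885)/1560144 - 818985/287119)) + 2884374 = (-452851 + (-818985/287119 - I*sqrt(468885)/1560144)) + 2884374 = (-130022945254/287119 - I*sqrt(468885)/1560144) + 2884374 = 698135633252/287119 - I*sqrt(468885)/1560144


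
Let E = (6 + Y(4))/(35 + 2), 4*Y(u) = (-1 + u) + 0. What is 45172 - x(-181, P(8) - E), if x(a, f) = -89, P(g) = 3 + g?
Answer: 45261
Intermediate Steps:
Y(u) = -¼ + u/4 (Y(u) = ((-1 + u) + 0)/4 = (-1 + u)/4 = -¼ + u/4)
E = 27/148 (E = (6 + (-¼ + (¼)*4))/(35 + 2) = (6 + (-¼ + 1))/37 = (6 + ¾)*(1/37) = (27/4)*(1/37) = 27/148 ≈ 0.18243)
45172 - x(-181, P(8) - E) = 45172 - 1*(-89) = 45172 + 89 = 45261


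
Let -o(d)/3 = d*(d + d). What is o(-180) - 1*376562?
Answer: -570962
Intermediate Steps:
o(d) = -6*d² (o(d) = -3*d*(d + d) = -3*d*2*d = -6*d²)
o(-180) - 1*376562 = -6*(-180)² - 1*376562 = -6*32400 - 376562 = -194400 - 376562 = -570962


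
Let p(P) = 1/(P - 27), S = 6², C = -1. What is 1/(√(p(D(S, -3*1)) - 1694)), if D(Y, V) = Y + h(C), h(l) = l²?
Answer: -I*√169390/16939 ≈ -0.024297*I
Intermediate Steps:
S = 36
D(Y, V) = 1 + Y (D(Y, V) = Y + (-1)² = Y + 1 = 1 + Y)
p(P) = 1/(-27 + P)
1/(√(p(D(S, -3*1)) - 1694)) = 1/(√(1/(-27 + (1 + 36)) - 1694)) = 1/(√(1/(-27 + 37) - 1694)) = 1/(√(1/10 - 1694)) = 1/(√(⅒ - 1694)) = 1/(√(-16939/10)) = 1/(I*√169390/10) = -I*√169390/16939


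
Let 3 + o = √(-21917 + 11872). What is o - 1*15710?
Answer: -15713 + 7*I*√205 ≈ -15713.0 + 100.22*I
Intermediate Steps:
o = -3 + 7*I*√205 (o = -3 + √(-21917 + 11872) = -3 + √(-10045) = -3 + 7*I*√205 ≈ -3.0 + 100.22*I)
o - 1*15710 = (-3 + 7*I*√205) - 1*15710 = (-3 + 7*I*√205) - 15710 = -15713 + 7*I*√205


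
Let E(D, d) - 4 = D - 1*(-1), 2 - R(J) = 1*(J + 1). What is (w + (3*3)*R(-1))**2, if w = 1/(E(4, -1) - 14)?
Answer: 7921/25 ≈ 316.84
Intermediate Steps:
R(J) = 1 - J (R(J) = 2 - (J + 1) = 2 - (1 + J) = 2 + (-1 - J) = 1 - J)
E(D, d) = 5 + D (E(D, d) = 4 + (D - 1*(-1)) = 4 + (D + 1) = 4 + (1 + D) = 5 + D)
w = -1/5 (w = 1/((5 + 4) - 14) = 1/(9 - 14) = 1/(-5) = -1/5 ≈ -0.20000)
(w + (3*3)*R(-1))**2 = (-1/5 + (3*3)*(1 - 1*(-1)))**2 = (-1/5 + 9*(1 + 1))**2 = (-1/5 + 9*2)**2 = (-1/5 + 18)**2 = (89/5)**2 = 7921/25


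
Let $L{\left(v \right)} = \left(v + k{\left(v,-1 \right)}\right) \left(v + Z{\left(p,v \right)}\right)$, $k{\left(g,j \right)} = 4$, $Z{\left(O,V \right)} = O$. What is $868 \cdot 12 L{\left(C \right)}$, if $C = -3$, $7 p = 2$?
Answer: $-28272$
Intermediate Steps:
$p = \frac{2}{7}$ ($p = \frac{1}{7} \cdot 2 = \frac{2}{7} \approx 0.28571$)
$L{\left(v \right)} = \left(4 + v\right) \left(\frac{2}{7} + v\right)$ ($L{\left(v \right)} = \left(v + 4\right) \left(v + \frac{2}{7}\right) = \left(4 + v\right) \left(\frac{2}{7} + v\right)$)
$868 \cdot 12 L{\left(C \right)} = 868 \cdot 12 \left(\frac{8}{7} + \left(-3\right)^{2} + \frac{30}{7} \left(-3\right)\right) = 868 \cdot 12 \left(\frac{8}{7} + 9 - \frac{90}{7}\right) = 868 \cdot 12 \left(- \frac{19}{7}\right) = 868 \left(- \frac{228}{7}\right) = -28272$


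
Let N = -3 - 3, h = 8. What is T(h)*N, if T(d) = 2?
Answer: -12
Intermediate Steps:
N = -6
T(h)*N = 2*(-6) = -12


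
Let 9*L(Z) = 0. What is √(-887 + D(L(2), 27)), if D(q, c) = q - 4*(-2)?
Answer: I*√879 ≈ 29.648*I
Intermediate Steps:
L(Z) = 0 (L(Z) = (⅑)*0 = 0)
D(q, c) = 8 + q (D(q, c) = q + 8 = 8 + q)
√(-887 + D(L(2), 27)) = √(-887 + (8 + 0)) = √(-887 + 8) = √(-879) = I*√879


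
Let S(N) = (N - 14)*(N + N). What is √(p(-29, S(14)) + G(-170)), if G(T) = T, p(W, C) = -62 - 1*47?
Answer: 3*I*√31 ≈ 16.703*I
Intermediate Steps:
S(N) = 2*N*(-14 + N) (S(N) = (-14 + N)*(2*N) = 2*N*(-14 + N))
p(W, C) = -109 (p(W, C) = -62 - 47 = -109)
√(p(-29, S(14)) + G(-170)) = √(-109 - 170) = √(-279) = 3*I*√31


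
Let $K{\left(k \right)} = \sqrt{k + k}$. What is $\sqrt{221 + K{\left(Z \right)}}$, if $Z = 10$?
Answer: $\sqrt{221 + 2 \sqrt{5}} \approx 15.016$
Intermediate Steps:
$K{\left(k \right)} = \sqrt{2} \sqrt{k}$ ($K{\left(k \right)} = \sqrt{2 k} = \sqrt{2} \sqrt{k}$)
$\sqrt{221 + K{\left(Z \right)}} = \sqrt{221 + \sqrt{2} \sqrt{10}} = \sqrt{221 + 2 \sqrt{5}}$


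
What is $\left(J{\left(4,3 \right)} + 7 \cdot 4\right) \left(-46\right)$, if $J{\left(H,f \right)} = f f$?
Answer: $-1702$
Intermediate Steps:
$J{\left(H,f \right)} = f^{2}$
$\left(J{\left(4,3 \right)} + 7 \cdot 4\right) \left(-46\right) = \left(3^{2} + 7 \cdot 4\right) \left(-46\right) = \left(9 + 28\right) \left(-46\right) = 37 \left(-46\right) = -1702$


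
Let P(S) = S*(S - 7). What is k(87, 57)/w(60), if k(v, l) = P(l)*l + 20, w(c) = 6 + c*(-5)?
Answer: -11605/21 ≈ -552.62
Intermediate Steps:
w(c) = 6 - 5*c
P(S) = S*(-7 + S)
k(v, l) = 20 + l²*(-7 + l) (k(v, l) = (l*(-7 + l))*l + 20 = l²*(-7 + l) + 20 = 20 + l²*(-7 + l))
k(87, 57)/w(60) = (20 + 57²*(-7 + 57))/(6 - 5*60) = (20 + 3249*50)/(6 - 300) = (20 + 162450)/(-294) = 162470*(-1/294) = -11605/21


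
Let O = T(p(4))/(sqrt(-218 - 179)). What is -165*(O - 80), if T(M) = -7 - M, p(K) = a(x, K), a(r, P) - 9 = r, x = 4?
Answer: 13200 - 3300*I*sqrt(397)/397 ≈ 13200.0 - 165.62*I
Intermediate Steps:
a(r, P) = 9 + r
p(K) = 13 (p(K) = 9 + 4 = 13)
O = 20*I*sqrt(397)/397 (O = (-7 - 1*13)/(sqrt(-218 - 179)) = (-7 - 13)/(sqrt(-397)) = -20*(-I*sqrt(397)/397) = -(-20)*I*sqrt(397)/397 = 20*I*sqrt(397)/397 ≈ 1.0038*I)
-165*(O - 80) = -165*(20*I*sqrt(397)/397 - 80) = -165*(-80 + 20*I*sqrt(397)/397) = 13200 - 3300*I*sqrt(397)/397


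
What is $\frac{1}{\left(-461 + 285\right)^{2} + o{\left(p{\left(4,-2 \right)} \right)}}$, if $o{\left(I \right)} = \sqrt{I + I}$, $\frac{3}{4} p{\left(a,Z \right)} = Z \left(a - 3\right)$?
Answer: $\frac{5808}{179908609} - \frac{i \sqrt{3}}{719634436} \approx 3.2283 \cdot 10^{-5} - 2.4068 \cdot 10^{-9} i$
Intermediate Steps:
$p{\left(a,Z \right)} = \frac{4 Z \left(-3 + a\right)}{3}$ ($p{\left(a,Z \right)} = \frac{4 Z \left(a - 3\right)}{3} = \frac{4 Z \left(-3 + a\right)}{3}$)
$o{\left(I \right)} = \sqrt{2} \sqrt{I}$ ($o{\left(I \right)} = \sqrt{2 I} = \sqrt{2} \sqrt{I}$)
$\frac{1}{\left(-461 + 285\right)^{2} + o{\left(p{\left(4,-2 \right)} \right)}} = \frac{1}{\left(-461 + 285\right)^{2} + \sqrt{2} \sqrt{\frac{4}{3} \left(-2\right) \left(-3 + 4\right)}} = \frac{1}{\left(-176\right)^{2} + \sqrt{2} \sqrt{\frac{4}{3} \left(-2\right) 1}} = \frac{1}{30976 + \sqrt{2} \sqrt{- \frac{8}{3}}} = \frac{1}{30976 + \sqrt{2} \frac{2 i \sqrt{6}}{3}} = \frac{1}{30976 + \frac{4 i \sqrt{3}}{3}}$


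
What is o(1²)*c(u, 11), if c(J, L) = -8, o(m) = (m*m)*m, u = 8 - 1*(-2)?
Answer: -8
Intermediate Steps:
u = 10 (u = 8 + 2 = 10)
o(m) = m³ (o(m) = m²*m = m³)
o(1²)*c(u, 11) = (1²)³*(-8) = 1³*(-8) = 1*(-8) = -8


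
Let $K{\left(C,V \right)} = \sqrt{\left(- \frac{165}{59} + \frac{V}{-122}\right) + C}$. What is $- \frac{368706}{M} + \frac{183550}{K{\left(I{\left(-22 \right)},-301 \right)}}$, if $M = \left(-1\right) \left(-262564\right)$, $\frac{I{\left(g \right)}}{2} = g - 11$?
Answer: $- \frac{184353}{131282} - \frac{183550 i \sqrt{3436605922}}{477439} \approx -1.4043 - 22537.0 i$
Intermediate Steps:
$I{\left(g \right)} = -22 + 2 g$ ($I{\left(g \right)} = 2 \left(g - 11\right) = 2 \left(-11 + g\right) = -22 + 2 g$)
$K{\left(C,V \right)} = \sqrt{- \frac{165}{59} + C - \frac{V}{122}}$ ($K{\left(C,V \right)} = \sqrt{\left(\left(-165\right) \frac{1}{59} + V \left(- \frac{1}{122}\right)\right) + C} = \sqrt{\left(- \frac{165}{59} - \frac{V}{122}\right) + C} = \sqrt{- \frac{165}{59} + C - \frac{V}{122}}$)
$M = 262564$
$- \frac{368706}{M} + \frac{183550}{K{\left(I{\left(-22 \right)},-301 \right)}} = - \frac{368706}{262564} + \frac{183550}{\frac{1}{7198} \sqrt{-144895740 - -127829282 + 51811204 \left(-22 + 2 \left(-22\right)\right)}} = \left(-368706\right) \frac{1}{262564} + \frac{183550}{\frac{1}{7198} \sqrt{-144895740 + 127829282 + 51811204 \left(-22 - 44\right)}} = - \frac{184353}{131282} + \frac{183550}{\frac{1}{7198} \sqrt{-144895740 + 127829282 + 51811204 \left(-66\right)}} = - \frac{184353}{131282} + \frac{183550}{\frac{1}{7198} \sqrt{-144895740 + 127829282 - 3419539464}} = - \frac{184353}{131282} + \frac{183550}{\frac{1}{7198} \sqrt{-3436605922}} = - \frac{184353}{131282} + \frac{183550}{\frac{1}{7198} i \sqrt{3436605922}} = - \frac{184353}{131282} + 183550 \left(- \frac{i \sqrt{3436605922}}{477439}\right) = - \frac{184353}{131282} - \frac{183550 i \sqrt{3436605922}}{477439}$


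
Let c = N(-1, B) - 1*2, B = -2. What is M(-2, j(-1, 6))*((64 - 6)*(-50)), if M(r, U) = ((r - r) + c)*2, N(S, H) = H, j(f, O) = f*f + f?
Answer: 23200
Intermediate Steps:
j(f, O) = f + f**2 (j(f, O) = f**2 + f = f + f**2)
c = -4 (c = -2 - 1*2 = -2 - 2 = -4)
M(r, U) = -8 (M(r, U) = ((r - r) - 4)*2 = (0 - 4)*2 = -4*2 = -8)
M(-2, j(-1, 6))*((64 - 6)*(-50)) = -8*(64 - 6)*(-50) = -464*(-50) = -8*(-2900) = 23200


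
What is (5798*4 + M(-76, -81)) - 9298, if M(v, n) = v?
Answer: 13818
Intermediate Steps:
(5798*4 + M(-76, -81)) - 9298 = (5798*4 - 76) - 9298 = (23192 - 76) - 9298 = 23116 - 9298 = 13818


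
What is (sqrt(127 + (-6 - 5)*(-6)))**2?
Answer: 193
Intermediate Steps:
(sqrt(127 + (-6 - 5)*(-6)))**2 = (sqrt(127 - 11*(-6)))**2 = (sqrt(127 + 66))**2 = (sqrt(193))**2 = 193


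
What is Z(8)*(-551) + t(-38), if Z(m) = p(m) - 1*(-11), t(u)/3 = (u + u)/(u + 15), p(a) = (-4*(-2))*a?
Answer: -950247/23 ≈ -41315.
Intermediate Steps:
p(a) = 8*a
t(u) = 6*u/(15 + u) (t(u) = 3*((u + u)/(u + 15)) = 3*((2*u)/(15 + u)) = 3*(2*u/(15 + u)) = 6*u/(15 + u))
Z(m) = 11 + 8*m (Z(m) = 8*m - 1*(-11) = 8*m + 11 = 11 + 8*m)
Z(8)*(-551) + t(-38) = (11 + 8*8)*(-551) + 6*(-38)/(15 - 38) = (11 + 64)*(-551) + 6*(-38)/(-23) = 75*(-551) + 6*(-38)*(-1/23) = -41325 + 228/23 = -950247/23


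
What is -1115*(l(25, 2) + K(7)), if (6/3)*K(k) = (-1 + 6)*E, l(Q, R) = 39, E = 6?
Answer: -60210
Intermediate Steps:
K(k) = 15 (K(k) = ((-1 + 6)*6)/2 = (5*6)/2 = (½)*30 = 15)
-1115*(l(25, 2) + K(7)) = -1115*(39 + 15) = -1115*54 = -60210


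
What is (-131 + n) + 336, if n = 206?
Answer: 411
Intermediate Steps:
(-131 + n) + 336 = (-131 + 206) + 336 = 75 + 336 = 411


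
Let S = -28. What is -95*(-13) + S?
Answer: 1207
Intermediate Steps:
-95*(-13) + S = -95*(-13) - 28 = 1235 - 28 = 1207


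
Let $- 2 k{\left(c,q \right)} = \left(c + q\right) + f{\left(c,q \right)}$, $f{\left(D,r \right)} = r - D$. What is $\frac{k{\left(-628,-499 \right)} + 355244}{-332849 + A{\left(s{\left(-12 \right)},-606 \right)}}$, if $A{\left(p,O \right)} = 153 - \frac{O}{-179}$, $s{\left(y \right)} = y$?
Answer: $- \frac{63677997}{59553190} \approx -1.0693$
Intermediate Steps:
$k{\left(c,q \right)} = - q$ ($k{\left(c,q \right)} = - \frac{\left(c + q\right) - \left(c - q\right)}{2} = - \frac{2 q}{2} = - q$)
$A{\left(p,O \right)} = 153 + \frac{O}{179}$ ($A{\left(p,O \right)} = 153 - O \left(- \frac{1}{179}\right) = 153 - - \frac{O}{179} = 153 + \frac{O}{179}$)
$\frac{k{\left(-628,-499 \right)} + 355244}{-332849 + A{\left(s{\left(-12 \right)},-606 \right)}} = \frac{\left(-1\right) \left(-499\right) + 355244}{-332849 + \left(153 + \frac{1}{179} \left(-606\right)\right)} = \frac{499 + 355244}{-332849 + \left(153 - \frac{606}{179}\right)} = \frac{355743}{-332849 + \frac{26781}{179}} = \frac{355743}{- \frac{59553190}{179}} = 355743 \left(- \frac{179}{59553190}\right) = - \frac{63677997}{59553190}$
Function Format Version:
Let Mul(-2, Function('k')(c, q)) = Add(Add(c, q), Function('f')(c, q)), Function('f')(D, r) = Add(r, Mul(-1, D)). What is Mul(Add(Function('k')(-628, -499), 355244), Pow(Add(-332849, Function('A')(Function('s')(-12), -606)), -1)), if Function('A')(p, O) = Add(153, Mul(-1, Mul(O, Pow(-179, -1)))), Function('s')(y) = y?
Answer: Rational(-63677997, 59553190) ≈ -1.0693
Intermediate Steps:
Function('k')(c, q) = Mul(-1, q) (Function('k')(c, q) = Mul(Rational(-1, 2), Add(Add(c, q), Add(q, Mul(-1, c)))) = Mul(Rational(-1, 2), Mul(2, q)) = Mul(-1, q))
Function('A')(p, O) = Add(153, Mul(Rational(1, 179), O)) (Function('A')(p, O) = Add(153, Mul(-1, Mul(O, Rational(-1, 179)))) = Add(153, Mul(-1, Mul(Rational(-1, 179), O))) = Add(153, Mul(Rational(1, 179), O)))
Mul(Add(Function('k')(-628, -499), 355244), Pow(Add(-332849, Function('A')(Function('s')(-12), -606)), -1)) = Mul(Add(Mul(-1, -499), 355244), Pow(Add(-332849, Add(153, Mul(Rational(1, 179), -606))), -1)) = Mul(Add(499, 355244), Pow(Add(-332849, Add(153, Rational(-606, 179))), -1)) = Mul(355743, Pow(Add(-332849, Rational(26781, 179)), -1)) = Mul(355743, Pow(Rational(-59553190, 179), -1)) = Mul(355743, Rational(-179, 59553190)) = Rational(-63677997, 59553190)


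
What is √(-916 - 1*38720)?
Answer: 6*I*√1101 ≈ 199.09*I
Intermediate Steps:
√(-916 - 1*38720) = √(-916 - 38720) = √(-39636) = 6*I*√1101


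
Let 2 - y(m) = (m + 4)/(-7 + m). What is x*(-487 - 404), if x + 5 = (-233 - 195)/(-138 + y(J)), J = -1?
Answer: 1782891/1085 ≈ 1643.2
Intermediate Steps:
y(m) = 2 - (4 + m)/(-7 + m) (y(m) = 2 - (m + 4)/(-7 + m) = 2 - (4 + m)/(-7 + m))
x = -2001/1085 (x = -5 + (-233 - 195)/(-138 + (-18 - 1)/(-7 - 1)) = -5 - 428/(-138 - 19/(-8)) = -5 - 428/(-138 - 1/8*(-19)) = -5 - 428/(-138 + 19/8) = -5 - 428/(-1085/8) = -5 - 428*(-8/1085) = -5 + 3424/1085 = -2001/1085 ≈ -1.8442)
x*(-487 - 404) = -2001*(-487 - 404)/1085 = -2001/1085*(-891) = 1782891/1085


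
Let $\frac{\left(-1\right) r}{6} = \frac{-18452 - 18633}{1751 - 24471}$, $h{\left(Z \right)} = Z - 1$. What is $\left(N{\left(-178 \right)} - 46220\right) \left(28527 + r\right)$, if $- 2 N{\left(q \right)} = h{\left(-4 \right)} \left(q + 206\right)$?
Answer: $- \frac{21057105225}{16} \approx -1.3161 \cdot 10^{9}$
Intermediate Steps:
$h{\left(Z \right)} = -1 + Z$
$N{\left(q \right)} = 515 + \frac{5 q}{2}$ ($N{\left(q \right)} = - \frac{\left(-1 - 4\right) \left(q + 206\right)}{2} = - \frac{\left(-5\right) \left(206 + q\right)}{2} = - \frac{-1030 - 5 q}{2} = 515 + \frac{5 q}{2}$)
$r = - \frac{22251}{2272}$ ($r = - 6 \frac{-18452 - 18633}{1751 - 24471} = - 6 \left(- \frac{37085}{-22720}\right) = - 6 \left(\left(-37085\right) \left(- \frac{1}{22720}\right)\right) = \left(-6\right) \frac{7417}{4544} = - \frac{22251}{2272} \approx -9.7936$)
$\left(N{\left(-178 \right)} - 46220\right) \left(28527 + r\right) = \left(\left(515 + \frac{5}{2} \left(-178\right)\right) - 46220\right) \left(28527 - \frac{22251}{2272}\right) = \left(\left(515 - 445\right) - 46220\right) \frac{64791093}{2272} = \left(70 - 46220\right) \frac{64791093}{2272} = \left(-46150\right) \frac{64791093}{2272} = - \frac{21057105225}{16}$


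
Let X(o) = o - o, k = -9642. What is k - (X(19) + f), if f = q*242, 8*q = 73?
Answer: -47401/4 ≈ -11850.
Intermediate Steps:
q = 73/8 (q = (⅛)*73 = 73/8 ≈ 9.1250)
X(o) = 0
f = 8833/4 (f = (73/8)*242 = 8833/4 ≈ 2208.3)
k - (X(19) + f) = -9642 - (0 + 8833/4) = -9642 - 1*8833/4 = -9642 - 8833/4 = -47401/4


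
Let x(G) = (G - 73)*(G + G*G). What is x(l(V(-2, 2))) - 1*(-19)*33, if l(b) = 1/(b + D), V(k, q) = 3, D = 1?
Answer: 38673/64 ≈ 604.27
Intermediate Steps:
l(b) = 1/(1 + b) (l(b) = 1/(b + 1) = 1/(1 + b))
x(G) = (-73 + G)*(G + G²)
x(l(V(-2, 2))) - 1*(-19)*33 = (-73 + (1/(1 + 3))² - 72/(1 + 3))/(1 + 3) - 1*(-19)*33 = (-73 + (1/4)² - 72/4)/4 - (-19)*33 = (-73 + (¼)² - 72*¼)/4 - 1*(-627) = (-73 + 1/16 - 18)/4 + 627 = (¼)*(-1455/16) + 627 = -1455/64 + 627 = 38673/64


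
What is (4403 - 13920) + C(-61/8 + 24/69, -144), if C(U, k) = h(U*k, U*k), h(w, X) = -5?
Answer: -9522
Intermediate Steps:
C(U, k) = -5
(4403 - 13920) + C(-61/8 + 24/69, -144) = (4403 - 13920) - 5 = -9517 - 5 = -9522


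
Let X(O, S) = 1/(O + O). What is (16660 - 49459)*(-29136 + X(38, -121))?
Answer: 72627973665/76 ≈ 9.5563e+8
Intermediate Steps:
X(O, S) = 1/(2*O)
(16660 - 49459)*(-29136 + X(38, -121)) = (16660 - 49459)*(-29136 + (½)/38) = -32799*(-29136 + (½)*(1/38)) = -32799*(-29136 + 1/76) = -32799*(-2214335/76) = 72627973665/76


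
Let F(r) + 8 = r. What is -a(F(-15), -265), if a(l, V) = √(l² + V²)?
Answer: -√70754 ≈ -266.00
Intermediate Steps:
F(r) = -8 + r
a(l, V) = √(V² + l²)
-a(F(-15), -265) = -√((-265)² + (-8 - 15)²) = -√(70225 + (-23)²) = -√(70225 + 529) = -√70754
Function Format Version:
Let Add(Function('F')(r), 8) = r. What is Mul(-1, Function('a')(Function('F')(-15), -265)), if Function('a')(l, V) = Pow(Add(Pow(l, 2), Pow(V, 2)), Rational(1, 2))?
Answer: Mul(-1, Pow(70754, Rational(1, 2))) ≈ -266.00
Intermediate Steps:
Function('F')(r) = Add(-8, r)
Function('a')(l, V) = Pow(Add(Pow(V, 2), Pow(l, 2)), Rational(1, 2))
Mul(-1, Function('a')(Function('F')(-15), -265)) = Mul(-1, Pow(Add(Pow(-265, 2), Pow(Add(-8, -15), 2)), Rational(1, 2))) = Mul(-1, Pow(Add(70225, Pow(-23, 2)), Rational(1, 2))) = Mul(-1, Pow(Add(70225, 529), Rational(1, 2))) = Mul(-1, Pow(70754, Rational(1, 2)))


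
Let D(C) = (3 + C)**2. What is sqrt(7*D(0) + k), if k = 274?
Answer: sqrt(337) ≈ 18.358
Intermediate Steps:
sqrt(7*D(0) + k) = sqrt(7*(3 + 0)**2 + 274) = sqrt(7*3**2 + 274) = sqrt(7*9 + 274) = sqrt(63 + 274) = sqrt(337)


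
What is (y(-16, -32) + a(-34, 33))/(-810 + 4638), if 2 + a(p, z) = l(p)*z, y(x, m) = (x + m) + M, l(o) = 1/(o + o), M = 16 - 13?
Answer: -3229/260304 ≈ -0.012405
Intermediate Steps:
M = 3
l(o) = 1/(2*o)
y(x, m) = 3 + m + x (y(x, m) = (x + m) + 3 = (m + x) + 3 = 3 + m + x)
a(p, z) = -2 + z/(2*p) (a(p, z) = -2 + (1/(2*p))*z = -2 + z/(2*p))
(y(-16, -32) + a(-34, 33))/(-810 + 4638) = ((3 - 32 - 16) + (-2 + (½)*33/(-34)))/(-810 + 4638) = (-45 + (-2 + (½)*33*(-1/34)))/3828 = (-45 + (-2 - 33/68))*(1/3828) = (-45 - 169/68)*(1/3828) = -3229/68*1/3828 = -3229/260304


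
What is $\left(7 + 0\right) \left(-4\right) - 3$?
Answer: $-31$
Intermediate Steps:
$\left(7 + 0\right) \left(-4\right) - 3 = 7 \left(-4\right) - 3 = -28 - 3 = -31$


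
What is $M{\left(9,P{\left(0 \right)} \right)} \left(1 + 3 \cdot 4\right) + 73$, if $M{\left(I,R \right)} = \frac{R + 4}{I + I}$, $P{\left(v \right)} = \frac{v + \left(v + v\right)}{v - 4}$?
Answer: $\frac{683}{9} \approx 75.889$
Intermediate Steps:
$P{\left(v \right)} = \frac{3 v}{-4 + v}$ ($P{\left(v \right)} = \frac{v + 2 v}{-4 + v} = \frac{3 v}{-4 + v}$)
$M{\left(I,R \right)} = \frac{4 + R}{2 I}$
$M{\left(9,P{\left(0 \right)} \right)} \left(1 + 3 \cdot 4\right) + 73 = \frac{4 + 3 \cdot 0 \frac{1}{-4 + 0}}{2 \cdot 9} \left(1 + 3 \cdot 4\right) + 73 = \frac{1}{2} \cdot \frac{1}{9} \left(4 + 3 \cdot 0 \frac{1}{-4}\right) \left(1 + 12\right) + 73 = \frac{1}{2} \cdot \frac{1}{9} \left(4 + 3 \cdot 0 \left(- \frac{1}{4}\right)\right) 13 + 73 = \frac{1}{2} \cdot \frac{1}{9} \left(4 + 0\right) 13 + 73 = \frac{1}{2} \cdot \frac{1}{9} \cdot 4 \cdot 13 + 73 = \frac{2}{9} \cdot 13 + 73 = \frac{26}{9} + 73 = \frac{683}{9}$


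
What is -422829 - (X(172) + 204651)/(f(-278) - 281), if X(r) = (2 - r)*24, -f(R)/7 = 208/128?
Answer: -987392463/2339 ≈ -4.2214e+5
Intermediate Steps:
f(R) = -91/8 (f(R) = -1456/128 = -7*13/8 = -91/8)
X(r) = 48 - 24*r
-422829 - (X(172) + 204651)/(f(-278) - 281) = -422829 - ((48 - 24*172) + 204651)/(-91/8 - 281) = -422829 - ((48 - 4128) + 204651)/(-2339/8) = -422829 - (-4080 + 204651)*(-8)/2339 = -422829 - 200571*(-8)/2339 = -422829 - 1*(-1604568/2339) = -422829 + 1604568/2339 = -987392463/2339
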